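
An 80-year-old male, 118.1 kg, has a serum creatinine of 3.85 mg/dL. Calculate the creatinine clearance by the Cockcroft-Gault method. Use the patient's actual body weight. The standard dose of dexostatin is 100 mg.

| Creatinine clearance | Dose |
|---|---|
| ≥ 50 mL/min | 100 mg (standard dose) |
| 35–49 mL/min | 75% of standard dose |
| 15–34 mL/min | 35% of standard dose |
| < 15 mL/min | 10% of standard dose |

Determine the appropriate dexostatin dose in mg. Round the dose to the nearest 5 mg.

CrCl = (140 − 80) × 118.1 / (72 × 3.85) = 7086.0 / 277.20 ≈ 25.6 mL/min
CrCl ≈ 26 mL/min → bracket 15–34 mL/min.
35% of 100 mg = 35 mg

35 mg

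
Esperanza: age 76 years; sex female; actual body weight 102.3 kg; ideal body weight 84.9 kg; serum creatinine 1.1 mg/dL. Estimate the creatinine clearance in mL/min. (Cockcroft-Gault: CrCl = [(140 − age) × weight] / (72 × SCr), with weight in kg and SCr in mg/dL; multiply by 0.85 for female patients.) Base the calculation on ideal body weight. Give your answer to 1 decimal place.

58.3 mL/min

CrCl = (140 − 76) × 84.9 / (72 × 1.1) × 0.85 = 5433.6 / 79.20 × 0.85 ≈ 58.3 mL/min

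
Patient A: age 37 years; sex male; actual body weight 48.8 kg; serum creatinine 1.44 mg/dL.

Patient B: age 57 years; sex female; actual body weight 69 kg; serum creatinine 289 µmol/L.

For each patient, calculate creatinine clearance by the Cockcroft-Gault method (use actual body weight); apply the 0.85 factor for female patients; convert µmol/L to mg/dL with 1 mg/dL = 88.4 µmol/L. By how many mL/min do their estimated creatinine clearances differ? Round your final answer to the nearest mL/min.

Patient A: CrCl = (140 − 37) × 48.8 / (72 × 1.44) = 5026.4 / 103.68 ≈ 48.5 mL/min
Patient B: SCr = 289 / 88.4 = 3.269 mg/dL
Patient B: CrCl = (140 − 57) × 69 / (72 × 3.269) × 0.85 = 5727.0 / 235.37 × 0.85 ≈ 20.7 mL/min
|48.5 − 20.7| = 27.8 mL/min

28 mL/min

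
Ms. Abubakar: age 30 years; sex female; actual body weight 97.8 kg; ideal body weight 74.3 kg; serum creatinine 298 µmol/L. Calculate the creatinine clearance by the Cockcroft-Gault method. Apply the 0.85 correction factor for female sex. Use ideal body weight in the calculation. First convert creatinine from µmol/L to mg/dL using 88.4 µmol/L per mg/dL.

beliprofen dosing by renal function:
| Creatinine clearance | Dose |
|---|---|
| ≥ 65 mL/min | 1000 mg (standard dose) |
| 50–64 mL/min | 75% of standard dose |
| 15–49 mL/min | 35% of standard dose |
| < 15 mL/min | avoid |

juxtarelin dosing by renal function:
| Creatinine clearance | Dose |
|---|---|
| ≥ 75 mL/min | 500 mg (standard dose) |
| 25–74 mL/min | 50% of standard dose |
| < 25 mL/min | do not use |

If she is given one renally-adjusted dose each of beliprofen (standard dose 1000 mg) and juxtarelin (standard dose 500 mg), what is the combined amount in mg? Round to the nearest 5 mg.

SCr = 298 / 88.4 = 3.371 mg/dL
CrCl = (140 − 30) × 74.3 / (72 × 3.371) × 0.85 = 8173.0 / 242.71 × 0.85 ≈ 28.6 mL/min
CrCl ≈ 29 mL/min.
beliprofen: 15–49 mL/min → 35% of 1000 mg = 350 mg.
juxtarelin: 25–74 mL/min → 50% of 500 mg = 250 mg.
Total = 350 + 250 = 600 mg.

600 mg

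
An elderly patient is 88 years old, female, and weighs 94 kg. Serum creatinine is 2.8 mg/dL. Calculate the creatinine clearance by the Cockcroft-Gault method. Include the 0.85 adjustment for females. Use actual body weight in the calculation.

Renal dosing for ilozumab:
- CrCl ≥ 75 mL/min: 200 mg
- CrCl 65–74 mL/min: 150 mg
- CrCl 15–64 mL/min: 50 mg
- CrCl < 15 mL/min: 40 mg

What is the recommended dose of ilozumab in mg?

50 mg

CrCl = (140 − 88) × 94 / (72 × 2.8) × 0.85 = 4888.0 / 201.60 × 0.85 ≈ 20.6 mL/min
CrCl ≈ 21 mL/min → bracket 15–64 mL/min.
Dose for this bracket: 50 mg.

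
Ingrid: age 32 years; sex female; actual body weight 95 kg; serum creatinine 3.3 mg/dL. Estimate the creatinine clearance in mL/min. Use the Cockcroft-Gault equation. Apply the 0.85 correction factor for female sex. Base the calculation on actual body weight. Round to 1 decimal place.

36.7 mL/min

CrCl = (140 − 32) × 95 / (72 × 3.3) × 0.85 = 10260.0 / 237.60 × 0.85 ≈ 36.7 mL/min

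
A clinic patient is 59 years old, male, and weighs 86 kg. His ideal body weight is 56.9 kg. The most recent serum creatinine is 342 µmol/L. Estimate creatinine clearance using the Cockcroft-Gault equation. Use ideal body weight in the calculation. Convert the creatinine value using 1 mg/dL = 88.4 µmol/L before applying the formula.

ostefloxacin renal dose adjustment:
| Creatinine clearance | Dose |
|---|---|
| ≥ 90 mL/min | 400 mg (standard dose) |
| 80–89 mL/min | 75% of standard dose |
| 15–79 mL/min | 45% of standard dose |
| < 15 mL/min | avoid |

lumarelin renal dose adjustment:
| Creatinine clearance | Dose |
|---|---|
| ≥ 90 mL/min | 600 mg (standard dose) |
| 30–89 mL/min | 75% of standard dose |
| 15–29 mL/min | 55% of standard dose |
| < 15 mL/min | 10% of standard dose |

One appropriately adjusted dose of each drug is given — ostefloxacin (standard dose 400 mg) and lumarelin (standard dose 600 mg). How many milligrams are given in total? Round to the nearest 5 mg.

SCr = 342 / 88.4 = 3.869 mg/dL
CrCl = (140 − 59) × 56.9 / (72 × 3.869) = 4608.9 / 278.57 ≈ 16.5 mL/min
CrCl ≈ 17 mL/min.
ostefloxacin: 15–79 mL/min → 45% of 400 mg = 180 mg.
lumarelin: 15–29 mL/min → 55% of 600 mg = 330 mg.
Total = 180 + 330 = 510 mg.

510 mg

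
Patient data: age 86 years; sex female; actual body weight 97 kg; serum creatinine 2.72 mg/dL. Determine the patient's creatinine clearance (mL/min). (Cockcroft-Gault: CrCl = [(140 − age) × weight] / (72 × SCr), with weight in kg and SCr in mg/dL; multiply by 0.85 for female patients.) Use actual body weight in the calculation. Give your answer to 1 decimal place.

22.7 mL/min

CrCl = (140 − 86) × 97 / (72 × 2.72) × 0.85 = 5238.0 / 195.84 × 0.85 ≈ 22.7 mL/min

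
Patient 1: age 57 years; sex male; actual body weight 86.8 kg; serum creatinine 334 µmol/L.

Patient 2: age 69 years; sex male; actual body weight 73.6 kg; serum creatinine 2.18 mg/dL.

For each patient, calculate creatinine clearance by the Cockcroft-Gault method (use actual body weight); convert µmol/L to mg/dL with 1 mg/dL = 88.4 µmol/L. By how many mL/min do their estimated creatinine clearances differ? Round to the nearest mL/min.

7 mL/min

Patient 1: SCr = 334 / 88.4 = 3.778 mg/dL
Patient 1: CrCl = (140 − 57) × 86.8 / (72 × 3.778) = 7204.4 / 272.02 ≈ 26.5 mL/min
Patient 2: CrCl = (140 − 69) × 73.6 / (72 × 2.18) = 5225.6 / 156.96 ≈ 33.3 mL/min
|26.5 − 33.3| = 6.8 mL/min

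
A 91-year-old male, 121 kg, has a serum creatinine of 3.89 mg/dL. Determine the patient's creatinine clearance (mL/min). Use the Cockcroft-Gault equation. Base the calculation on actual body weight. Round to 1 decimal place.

21.2 mL/min

CrCl = (140 − 91) × 121 / (72 × 3.89) = 5929.0 / 280.08 ≈ 21.2 mL/min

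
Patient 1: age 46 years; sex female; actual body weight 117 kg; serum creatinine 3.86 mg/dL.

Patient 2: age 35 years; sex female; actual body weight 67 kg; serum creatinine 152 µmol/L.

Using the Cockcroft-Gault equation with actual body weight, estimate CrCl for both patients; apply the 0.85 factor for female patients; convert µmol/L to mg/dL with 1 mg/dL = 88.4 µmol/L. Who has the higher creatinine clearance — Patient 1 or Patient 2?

Patient 2

Patient 1: CrCl = (140 − 46) × 117 / (72 × 3.86) × 0.85 = 10998.0 / 277.92 × 0.85 ≈ 33.6 mL/min
Patient 2: SCr = 152 / 88.4 = 1.719 mg/dL
Patient 2: CrCl = (140 − 35) × 67 / (72 × 1.719) × 0.85 = 7035.0 / 123.77 × 0.85 ≈ 48.3 mL/min
33.6 vs 48.3 mL/min → Patient 2 is higher.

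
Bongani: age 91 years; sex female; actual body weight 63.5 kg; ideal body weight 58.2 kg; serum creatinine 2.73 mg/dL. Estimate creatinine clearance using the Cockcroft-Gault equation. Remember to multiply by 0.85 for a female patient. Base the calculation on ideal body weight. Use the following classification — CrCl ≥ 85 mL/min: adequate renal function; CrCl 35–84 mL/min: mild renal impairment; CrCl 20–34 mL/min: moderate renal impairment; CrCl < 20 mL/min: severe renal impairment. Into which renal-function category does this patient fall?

CrCl = (140 − 91) × 58.2 / (72 × 2.73) × 0.85 = 2851.8 / 196.56 × 0.85 ≈ 12.3 mL/min
12 mL/min falls in the 'severe renal impairment' range.

severe renal impairment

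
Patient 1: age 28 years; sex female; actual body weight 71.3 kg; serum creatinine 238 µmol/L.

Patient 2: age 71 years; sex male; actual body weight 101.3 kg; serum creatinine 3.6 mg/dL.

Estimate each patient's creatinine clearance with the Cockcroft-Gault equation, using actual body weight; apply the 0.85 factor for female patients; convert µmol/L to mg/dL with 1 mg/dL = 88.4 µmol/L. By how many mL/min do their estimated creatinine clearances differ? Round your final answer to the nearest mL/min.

Patient 1: SCr = 238 / 88.4 = 2.692 mg/dL
Patient 1: CrCl = (140 − 28) × 71.3 / (72 × 2.692) × 0.85 = 7985.6 / 193.82 × 0.85 ≈ 35.0 mL/min
Patient 2: CrCl = (140 − 71) × 101.3 / (72 × 3.6) = 6989.7 / 259.20 ≈ 27.0 mL/min
|35.0 − 27.0| = 8.0 mL/min

8 mL/min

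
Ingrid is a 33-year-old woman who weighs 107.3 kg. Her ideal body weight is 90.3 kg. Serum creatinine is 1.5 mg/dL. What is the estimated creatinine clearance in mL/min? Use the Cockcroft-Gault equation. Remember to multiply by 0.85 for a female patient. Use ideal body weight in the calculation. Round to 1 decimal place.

CrCl = (140 − 33) × 90.3 / (72 × 1.5) × 0.85 = 9662.1 / 108.00 × 0.85 ≈ 76.0 mL/min

76.0 mL/min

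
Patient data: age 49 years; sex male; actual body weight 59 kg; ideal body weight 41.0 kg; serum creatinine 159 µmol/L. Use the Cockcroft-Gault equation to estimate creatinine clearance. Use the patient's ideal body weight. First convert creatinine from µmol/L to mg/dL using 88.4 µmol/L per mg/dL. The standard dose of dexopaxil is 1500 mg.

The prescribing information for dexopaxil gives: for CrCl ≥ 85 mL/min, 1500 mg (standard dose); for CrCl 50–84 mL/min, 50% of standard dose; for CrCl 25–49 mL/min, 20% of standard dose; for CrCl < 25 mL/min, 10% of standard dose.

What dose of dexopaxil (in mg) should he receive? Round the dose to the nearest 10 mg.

SCr = 159 / 88.4 = 1.799 mg/dL
CrCl = (140 − 49) × 41 / (72 × 1.799) = 3731.0 / 129.53 ≈ 28.8 mL/min
CrCl ≈ 29 mL/min → bracket 25–49 mL/min.
20% of 1500 mg = 300 mg

300 mg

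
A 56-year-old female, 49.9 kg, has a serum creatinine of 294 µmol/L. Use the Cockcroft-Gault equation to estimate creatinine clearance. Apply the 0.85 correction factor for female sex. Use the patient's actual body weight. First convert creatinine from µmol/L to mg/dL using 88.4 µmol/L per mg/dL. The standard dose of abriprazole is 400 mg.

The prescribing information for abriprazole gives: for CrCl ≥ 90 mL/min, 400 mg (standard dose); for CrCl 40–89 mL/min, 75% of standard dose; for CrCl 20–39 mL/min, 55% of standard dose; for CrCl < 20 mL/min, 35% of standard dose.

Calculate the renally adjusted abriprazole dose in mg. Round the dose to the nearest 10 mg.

140 mg

SCr = 294 / 88.4 = 3.326 mg/dL
CrCl = (140 − 56) × 49.9 / (72 × 3.326) × 0.85 = 4191.6 / 239.47 × 0.85 ≈ 14.9 mL/min
CrCl ≈ 15 mL/min → bracket < 20 mL/min.
35% of 400 mg = 140 mg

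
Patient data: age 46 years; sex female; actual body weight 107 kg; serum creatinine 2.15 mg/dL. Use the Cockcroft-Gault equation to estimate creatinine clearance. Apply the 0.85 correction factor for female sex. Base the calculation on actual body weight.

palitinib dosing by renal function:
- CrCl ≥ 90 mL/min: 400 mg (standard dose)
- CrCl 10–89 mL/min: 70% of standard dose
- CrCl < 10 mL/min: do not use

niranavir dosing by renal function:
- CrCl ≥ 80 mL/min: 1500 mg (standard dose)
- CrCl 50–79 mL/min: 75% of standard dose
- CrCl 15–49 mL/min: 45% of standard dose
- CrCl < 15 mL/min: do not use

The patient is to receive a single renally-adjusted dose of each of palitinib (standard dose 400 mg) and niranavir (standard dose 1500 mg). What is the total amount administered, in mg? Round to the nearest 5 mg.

CrCl = (140 − 46) × 107 / (72 × 2.15) × 0.85 = 10058.0 / 154.80 × 0.85 ≈ 55.2 mL/min
CrCl ≈ 55 mL/min.
palitinib: 10–89 mL/min → 70% of 400 mg = 280 mg.
niranavir: 50–79 mL/min → 75% of 1500 mg = 1125 mg.
Total = 280 + 1125 = 1405 mg.

1405 mg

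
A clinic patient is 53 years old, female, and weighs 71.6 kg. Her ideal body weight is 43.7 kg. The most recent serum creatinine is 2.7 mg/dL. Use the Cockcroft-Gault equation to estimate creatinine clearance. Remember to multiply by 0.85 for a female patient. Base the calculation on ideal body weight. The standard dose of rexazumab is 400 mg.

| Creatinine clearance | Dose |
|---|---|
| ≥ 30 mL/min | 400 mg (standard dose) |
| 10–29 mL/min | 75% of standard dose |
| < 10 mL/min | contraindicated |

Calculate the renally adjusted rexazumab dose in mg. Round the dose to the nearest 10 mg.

CrCl = (140 − 53) × 43.7 / (72 × 2.7) × 0.85 = 3801.9 / 194.40 × 0.85 ≈ 16.6 mL/min
CrCl ≈ 17 mL/min → bracket 10–29 mL/min.
75% of 400 mg = 300 mg

300 mg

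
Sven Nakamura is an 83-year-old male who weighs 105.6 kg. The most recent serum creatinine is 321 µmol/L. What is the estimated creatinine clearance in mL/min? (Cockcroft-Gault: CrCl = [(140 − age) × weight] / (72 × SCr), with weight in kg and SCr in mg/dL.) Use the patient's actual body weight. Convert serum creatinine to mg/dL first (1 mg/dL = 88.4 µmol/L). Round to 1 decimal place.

SCr = 321 / 88.4 = 3.631 mg/dL
CrCl = (140 − 83) × 105.6 / (72 × 3.631) = 6019.2 / 261.43 ≈ 23.0 mL/min

23.0 mL/min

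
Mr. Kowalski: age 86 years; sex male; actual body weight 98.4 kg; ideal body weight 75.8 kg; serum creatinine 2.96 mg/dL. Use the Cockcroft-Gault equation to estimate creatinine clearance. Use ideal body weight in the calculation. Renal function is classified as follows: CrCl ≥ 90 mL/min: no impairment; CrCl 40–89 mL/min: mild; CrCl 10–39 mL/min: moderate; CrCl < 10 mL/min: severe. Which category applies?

moderate

CrCl = (140 − 86) × 75.8 / (72 × 2.96) = 4093.2 / 213.12 ≈ 19.2 mL/min
19 mL/min falls in the 'moderate' range.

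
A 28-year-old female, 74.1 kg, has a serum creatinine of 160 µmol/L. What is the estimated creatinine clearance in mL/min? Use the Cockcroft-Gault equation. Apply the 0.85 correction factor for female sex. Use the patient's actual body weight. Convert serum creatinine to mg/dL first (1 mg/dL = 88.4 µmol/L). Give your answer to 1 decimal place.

SCr = 160 / 88.4 = 1.81 mg/dL
CrCl = (140 − 28) × 74.1 / (72 × 1.81) × 0.85 = 8299.2 / 130.32 × 0.85 ≈ 54.1 mL/min

54.1 mL/min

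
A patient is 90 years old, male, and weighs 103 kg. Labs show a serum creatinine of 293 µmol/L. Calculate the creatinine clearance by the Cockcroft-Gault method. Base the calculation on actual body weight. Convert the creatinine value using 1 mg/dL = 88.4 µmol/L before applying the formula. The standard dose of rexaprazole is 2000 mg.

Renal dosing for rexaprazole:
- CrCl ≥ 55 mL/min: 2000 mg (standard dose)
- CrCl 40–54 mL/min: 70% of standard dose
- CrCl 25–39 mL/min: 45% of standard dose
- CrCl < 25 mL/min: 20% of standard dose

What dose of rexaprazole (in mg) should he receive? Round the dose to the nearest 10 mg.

SCr = 293 / 88.4 = 3.314 mg/dL
CrCl = (140 − 90) × 103 / (72 × 3.314) = 5150.0 / 238.61 ≈ 21.6 mL/min
CrCl ≈ 22 mL/min → bracket < 25 mL/min.
20% of 2000 mg = 400 mg

400 mg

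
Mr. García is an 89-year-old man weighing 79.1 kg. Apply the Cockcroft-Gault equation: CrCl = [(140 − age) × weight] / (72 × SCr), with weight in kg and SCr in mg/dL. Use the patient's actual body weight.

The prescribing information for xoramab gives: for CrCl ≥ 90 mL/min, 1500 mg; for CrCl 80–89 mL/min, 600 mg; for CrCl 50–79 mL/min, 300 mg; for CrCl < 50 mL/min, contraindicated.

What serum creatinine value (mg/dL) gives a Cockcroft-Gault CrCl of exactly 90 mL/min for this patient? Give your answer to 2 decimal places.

Standard dose requires CrCl ≥ 90 mL/min.
Set (140 − 89) × 79.1 / (72 × SCr) = 90
SCr = (140 − 89) × 79.1 / (72 × 90) = 0.623 mg/dL

0.62 mg/dL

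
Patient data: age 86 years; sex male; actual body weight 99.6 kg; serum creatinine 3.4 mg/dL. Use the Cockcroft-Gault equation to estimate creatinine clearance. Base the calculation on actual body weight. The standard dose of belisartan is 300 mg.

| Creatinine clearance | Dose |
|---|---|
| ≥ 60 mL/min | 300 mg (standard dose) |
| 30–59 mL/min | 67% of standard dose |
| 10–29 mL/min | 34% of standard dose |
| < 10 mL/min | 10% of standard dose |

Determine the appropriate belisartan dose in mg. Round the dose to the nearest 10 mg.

100 mg

CrCl = (140 − 86) × 99.6 / (72 × 3.4) = 5378.4 / 244.80 ≈ 22.0 mL/min
CrCl ≈ 22 mL/min → bracket 10–29 mL/min.
34% of 300 mg = 102 mg → 100 mg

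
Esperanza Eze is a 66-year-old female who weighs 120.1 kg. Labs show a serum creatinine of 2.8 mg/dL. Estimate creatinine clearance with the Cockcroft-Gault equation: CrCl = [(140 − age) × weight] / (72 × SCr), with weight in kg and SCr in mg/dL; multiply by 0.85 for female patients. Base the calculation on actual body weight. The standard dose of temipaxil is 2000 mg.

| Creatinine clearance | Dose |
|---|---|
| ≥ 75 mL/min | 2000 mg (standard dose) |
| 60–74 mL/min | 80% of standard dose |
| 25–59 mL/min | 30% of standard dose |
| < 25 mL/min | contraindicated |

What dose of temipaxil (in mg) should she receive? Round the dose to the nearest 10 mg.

CrCl = (140 − 66) × 120.1 / (72 × 2.8) × 0.85 = 8887.4 / 201.60 × 0.85 ≈ 37.5 mL/min
CrCl ≈ 37 mL/min → bracket 25–59 mL/min.
30% of 2000 mg = 600 mg

600 mg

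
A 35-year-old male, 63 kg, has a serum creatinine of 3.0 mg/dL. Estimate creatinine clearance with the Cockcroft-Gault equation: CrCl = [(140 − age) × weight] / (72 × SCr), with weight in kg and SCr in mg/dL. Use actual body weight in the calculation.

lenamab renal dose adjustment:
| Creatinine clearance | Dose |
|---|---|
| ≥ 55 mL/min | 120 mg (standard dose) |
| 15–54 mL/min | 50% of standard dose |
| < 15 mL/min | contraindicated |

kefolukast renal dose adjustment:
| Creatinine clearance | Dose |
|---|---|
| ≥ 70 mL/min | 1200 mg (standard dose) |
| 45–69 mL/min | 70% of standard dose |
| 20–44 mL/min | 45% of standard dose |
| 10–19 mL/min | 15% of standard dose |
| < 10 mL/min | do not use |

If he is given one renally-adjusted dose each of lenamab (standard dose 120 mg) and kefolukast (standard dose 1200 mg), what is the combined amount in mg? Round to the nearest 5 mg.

CrCl = (140 − 35) × 63 / (72 × 3) = 6615.0 / 216.00 ≈ 30.6 mL/min
CrCl ≈ 31 mL/min.
lenamab: 15–54 mL/min → 50% of 120 mg = 60 mg.
kefolukast: 20–44 mL/min → 45% of 1200 mg = 540 mg.
Total = 60 + 540 = 600 mg.

600 mg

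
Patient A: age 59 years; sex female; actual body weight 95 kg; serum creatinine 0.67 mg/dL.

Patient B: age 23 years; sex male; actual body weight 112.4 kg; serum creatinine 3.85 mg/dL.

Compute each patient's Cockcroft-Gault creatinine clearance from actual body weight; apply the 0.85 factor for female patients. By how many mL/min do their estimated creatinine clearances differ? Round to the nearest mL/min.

88 mL/min

Patient A: CrCl = (140 − 59) × 95 / (72 × 0.67) × 0.85 = 7695.0 / 48.24 × 0.85 ≈ 135.6 mL/min
Patient B: CrCl = (140 − 23) × 112.4 / (72 × 3.85) = 13150.8 / 277.20 ≈ 47.4 mL/min
|135.6 − 47.4| = 88.2 mL/min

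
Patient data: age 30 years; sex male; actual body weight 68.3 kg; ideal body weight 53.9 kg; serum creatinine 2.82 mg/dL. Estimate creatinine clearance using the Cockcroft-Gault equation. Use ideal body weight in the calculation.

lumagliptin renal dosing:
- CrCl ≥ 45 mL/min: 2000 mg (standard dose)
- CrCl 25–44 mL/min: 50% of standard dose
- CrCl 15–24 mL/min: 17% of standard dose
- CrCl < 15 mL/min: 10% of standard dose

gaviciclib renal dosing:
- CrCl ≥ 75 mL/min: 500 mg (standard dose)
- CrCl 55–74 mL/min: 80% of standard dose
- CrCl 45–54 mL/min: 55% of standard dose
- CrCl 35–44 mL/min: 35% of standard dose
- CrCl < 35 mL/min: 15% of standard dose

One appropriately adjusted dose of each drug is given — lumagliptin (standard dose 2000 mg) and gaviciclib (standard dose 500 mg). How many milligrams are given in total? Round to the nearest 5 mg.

CrCl = (140 − 30) × 53.9 / (72 × 2.82) = 5929.0 / 203.04 ≈ 29.2 mL/min
CrCl ≈ 29 mL/min.
lumagliptin: 25–44 mL/min → 50% of 2000 mg = 1000 mg.
gaviciclib: < 35 mL/min → 15% of 500 mg = 75 mg.
Total = 1000 + 75 = 1075 mg.

1075 mg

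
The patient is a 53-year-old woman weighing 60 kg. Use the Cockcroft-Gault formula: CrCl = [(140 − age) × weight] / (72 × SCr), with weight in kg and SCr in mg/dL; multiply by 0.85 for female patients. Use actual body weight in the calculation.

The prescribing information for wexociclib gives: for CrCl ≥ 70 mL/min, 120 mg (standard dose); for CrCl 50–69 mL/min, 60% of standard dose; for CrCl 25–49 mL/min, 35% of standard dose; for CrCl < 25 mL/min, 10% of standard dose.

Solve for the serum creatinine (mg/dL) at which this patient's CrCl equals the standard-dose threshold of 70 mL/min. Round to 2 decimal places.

0.88 mg/dL

Standard dose requires CrCl ≥ 70 mL/min.
Set (140 − 53) × 60 × 0.85 / (72 × SCr) = 70
SCr = (140 − 53) × 60 × 0.85 / (72 × 70) = 0.880 mg/dL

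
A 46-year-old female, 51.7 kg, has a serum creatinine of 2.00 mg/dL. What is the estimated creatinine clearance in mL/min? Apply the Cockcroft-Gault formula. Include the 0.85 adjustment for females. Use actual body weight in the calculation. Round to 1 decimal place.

28.7 mL/min

CrCl = (140 − 46) × 51.7 / (72 × 2) × 0.85 = 4859.8 / 144.00 × 0.85 ≈ 28.7 mL/min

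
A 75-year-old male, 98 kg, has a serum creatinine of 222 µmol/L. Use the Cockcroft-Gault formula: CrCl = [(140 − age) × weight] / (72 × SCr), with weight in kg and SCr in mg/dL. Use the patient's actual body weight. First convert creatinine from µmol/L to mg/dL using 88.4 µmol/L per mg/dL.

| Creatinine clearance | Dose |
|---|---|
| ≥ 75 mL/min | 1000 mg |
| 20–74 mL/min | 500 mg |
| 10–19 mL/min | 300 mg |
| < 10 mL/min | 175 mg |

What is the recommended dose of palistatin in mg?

500 mg

SCr = 222 / 88.4 = 2.511 mg/dL
CrCl = (140 − 75) × 98 / (72 × 2.511) = 6370.0 / 180.79 ≈ 35.2 mL/min
CrCl ≈ 35 mL/min → bracket 20–74 mL/min.
Dose for this bracket: 500 mg.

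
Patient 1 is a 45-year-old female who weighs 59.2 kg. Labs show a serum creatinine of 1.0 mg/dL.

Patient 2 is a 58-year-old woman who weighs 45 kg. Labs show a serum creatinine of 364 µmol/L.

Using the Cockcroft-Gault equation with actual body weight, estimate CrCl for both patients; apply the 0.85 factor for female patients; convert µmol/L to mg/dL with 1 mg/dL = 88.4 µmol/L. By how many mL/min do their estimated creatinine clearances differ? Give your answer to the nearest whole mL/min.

56 mL/min

Patient 1: CrCl = (140 − 45) × 59.2 / (72 × 1) × 0.85 = 5624.0 / 72.00 × 0.85 ≈ 66.4 mL/min
Patient 2: SCr = 364 / 88.4 = 4.118 mg/dL
Patient 2: CrCl = (140 − 58) × 45 / (72 × 4.118) × 0.85 = 3690.0 / 296.50 × 0.85 ≈ 10.6 mL/min
|66.4 − 10.6| = 55.8 mL/min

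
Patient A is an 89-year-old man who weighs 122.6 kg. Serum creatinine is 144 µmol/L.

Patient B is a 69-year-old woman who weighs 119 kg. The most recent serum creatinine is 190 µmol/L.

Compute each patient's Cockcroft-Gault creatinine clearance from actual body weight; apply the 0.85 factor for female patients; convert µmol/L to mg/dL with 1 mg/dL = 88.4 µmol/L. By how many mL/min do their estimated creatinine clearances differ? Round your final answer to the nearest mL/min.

Patient A: SCr = 144 / 88.4 = 1.629 mg/dL
Patient A: CrCl = (140 − 89) × 122.6 / (72 × 1.629) = 6252.6 / 117.29 ≈ 53.3 mL/min
Patient B: SCr = 190 / 88.4 = 2.149 mg/dL
Patient B: CrCl = (140 − 69) × 119 / (72 × 2.149) × 0.85 = 8449.0 / 154.73 × 0.85 ≈ 46.4 mL/min
|53.3 − 46.4| = 6.9 mL/min

7 mL/min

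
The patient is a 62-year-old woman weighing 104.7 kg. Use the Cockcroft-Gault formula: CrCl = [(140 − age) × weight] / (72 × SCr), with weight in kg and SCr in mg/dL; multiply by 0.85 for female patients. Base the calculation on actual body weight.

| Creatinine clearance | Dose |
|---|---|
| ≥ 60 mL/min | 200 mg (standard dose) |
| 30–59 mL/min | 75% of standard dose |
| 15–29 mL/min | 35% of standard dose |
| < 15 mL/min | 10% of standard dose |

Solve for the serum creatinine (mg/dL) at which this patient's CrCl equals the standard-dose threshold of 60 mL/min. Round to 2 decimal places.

1.61 mg/dL

Standard dose requires CrCl ≥ 60 mL/min.
Set (140 − 62) × 104.7 × 0.85 / (72 × SCr) = 60
SCr = (140 − 62) × 104.7 × 0.85 / (72 × 60) = 1.607 mg/dL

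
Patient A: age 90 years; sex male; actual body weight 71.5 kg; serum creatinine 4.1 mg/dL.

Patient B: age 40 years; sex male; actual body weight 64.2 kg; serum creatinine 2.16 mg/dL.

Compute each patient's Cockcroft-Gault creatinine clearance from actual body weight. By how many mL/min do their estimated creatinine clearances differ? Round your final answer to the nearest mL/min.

29 mL/min

Patient A: CrCl = (140 − 90) × 71.5 / (72 × 4.1) = 3575.0 / 295.20 ≈ 12.1 mL/min
Patient B: CrCl = (140 − 40) × 64.2 / (72 × 2.16) = 6420.0 / 155.52 ≈ 41.3 mL/min
|12.1 − 41.3| = 29.2 mL/min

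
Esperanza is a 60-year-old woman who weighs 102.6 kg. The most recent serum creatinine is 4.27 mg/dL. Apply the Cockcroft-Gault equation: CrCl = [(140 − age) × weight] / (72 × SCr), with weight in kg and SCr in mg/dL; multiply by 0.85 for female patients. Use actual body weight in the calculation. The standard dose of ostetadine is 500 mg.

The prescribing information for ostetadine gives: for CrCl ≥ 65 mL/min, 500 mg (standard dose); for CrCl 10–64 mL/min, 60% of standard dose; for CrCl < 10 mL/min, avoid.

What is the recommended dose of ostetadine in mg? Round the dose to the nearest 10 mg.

CrCl = (140 − 60) × 102.6 / (72 × 4.27) × 0.85 = 8208.0 / 307.44 × 0.85 ≈ 22.7 mL/min
CrCl ≈ 23 mL/min → bracket 10–64 mL/min.
60% of 500 mg = 300 mg

300 mg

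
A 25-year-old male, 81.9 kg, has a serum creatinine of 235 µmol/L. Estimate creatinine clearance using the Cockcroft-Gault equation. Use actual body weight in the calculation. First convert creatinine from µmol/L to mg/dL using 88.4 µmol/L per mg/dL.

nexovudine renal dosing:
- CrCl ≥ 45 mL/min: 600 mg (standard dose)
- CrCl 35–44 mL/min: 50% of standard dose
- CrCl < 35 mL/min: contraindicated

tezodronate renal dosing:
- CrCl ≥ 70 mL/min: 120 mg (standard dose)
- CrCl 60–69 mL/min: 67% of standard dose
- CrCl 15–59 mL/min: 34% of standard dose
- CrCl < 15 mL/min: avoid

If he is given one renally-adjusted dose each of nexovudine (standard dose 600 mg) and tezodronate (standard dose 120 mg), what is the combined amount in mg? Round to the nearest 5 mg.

SCr = 235 / 88.4 = 2.658 mg/dL
CrCl = (140 − 25) × 81.9 / (72 × 2.658) = 9418.5 / 191.38 ≈ 49.2 mL/min
CrCl ≈ 49 mL/min.
nexovudine: ≥ 45 mL/min → 100% of 600 mg = 600 mg.
tezodronate: 15–59 mL/min → 34% of 120 mg = 40.8 mg.
Total = 600 + 40.8 = 640.8 mg.

640 mg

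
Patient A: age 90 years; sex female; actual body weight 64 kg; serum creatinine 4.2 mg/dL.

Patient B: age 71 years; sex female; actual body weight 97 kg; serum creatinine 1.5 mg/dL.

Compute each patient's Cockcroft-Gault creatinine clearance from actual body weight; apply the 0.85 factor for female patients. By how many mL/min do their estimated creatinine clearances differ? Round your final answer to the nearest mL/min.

44 mL/min

Patient A: CrCl = (140 − 90) × 64 / (72 × 4.2) × 0.85 = 3200.0 / 302.40 × 0.85 ≈ 9.0 mL/min
Patient B: CrCl = (140 − 71) × 97 / (72 × 1.5) × 0.85 = 6693.0 / 108.00 × 0.85 ≈ 52.7 mL/min
|9.0 − 52.7| = 43.7 mL/min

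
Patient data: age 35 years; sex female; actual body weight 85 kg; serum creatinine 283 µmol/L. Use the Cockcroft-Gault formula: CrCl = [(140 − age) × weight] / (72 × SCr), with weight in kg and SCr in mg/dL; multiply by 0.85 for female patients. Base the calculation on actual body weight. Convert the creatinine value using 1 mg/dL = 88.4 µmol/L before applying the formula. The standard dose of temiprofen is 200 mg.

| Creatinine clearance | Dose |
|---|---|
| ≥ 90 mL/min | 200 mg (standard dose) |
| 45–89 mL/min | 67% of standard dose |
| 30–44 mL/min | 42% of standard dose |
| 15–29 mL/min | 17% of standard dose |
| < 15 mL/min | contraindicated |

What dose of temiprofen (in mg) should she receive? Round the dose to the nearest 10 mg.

80 mg

SCr = 283 / 88.4 = 3.201 mg/dL
CrCl = (140 − 35) × 85 / (72 × 3.201) × 0.85 = 8925.0 / 230.47 × 0.85 ≈ 32.9 mL/min
CrCl ≈ 33 mL/min → bracket 30–44 mL/min.
42% of 200 mg = 84 mg → 80 mg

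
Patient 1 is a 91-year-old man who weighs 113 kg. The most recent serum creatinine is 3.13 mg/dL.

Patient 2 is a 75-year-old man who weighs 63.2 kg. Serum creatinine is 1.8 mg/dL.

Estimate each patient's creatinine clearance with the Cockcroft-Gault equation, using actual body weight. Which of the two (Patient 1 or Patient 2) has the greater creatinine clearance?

Patient 1: CrCl = (140 − 91) × 113 / (72 × 3.13) = 5537.0 / 225.36 ≈ 24.6 mL/min
Patient 2: CrCl = (140 − 75) × 63.2 / (72 × 1.8) = 4108.0 / 129.60 ≈ 31.7 mL/min
24.6 vs 31.7 mL/min → Patient 2 is higher.

Patient 2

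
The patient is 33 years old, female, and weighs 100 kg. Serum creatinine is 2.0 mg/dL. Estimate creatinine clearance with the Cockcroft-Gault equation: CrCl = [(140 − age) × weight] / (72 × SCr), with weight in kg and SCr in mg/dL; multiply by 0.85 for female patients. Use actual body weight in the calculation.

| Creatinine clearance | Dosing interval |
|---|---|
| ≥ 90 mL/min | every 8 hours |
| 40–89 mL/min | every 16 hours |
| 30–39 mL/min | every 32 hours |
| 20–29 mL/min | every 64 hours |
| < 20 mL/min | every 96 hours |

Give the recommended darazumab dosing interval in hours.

every 16 hours

CrCl = (140 − 33) × 100 / (72 × 2) × 0.85 = 10700.0 / 144.00 × 0.85 ≈ 63.2 mL/min
CrCl ≈ 63 mL/min → bracket 40–89 mL/min → every 16 hours.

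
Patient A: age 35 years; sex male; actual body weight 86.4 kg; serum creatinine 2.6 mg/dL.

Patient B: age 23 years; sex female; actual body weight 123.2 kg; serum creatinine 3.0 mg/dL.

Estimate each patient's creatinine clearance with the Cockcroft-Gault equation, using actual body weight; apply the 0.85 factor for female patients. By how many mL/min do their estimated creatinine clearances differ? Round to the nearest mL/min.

Patient A: CrCl = (140 − 35) × 86.4 / (72 × 2.6) = 9072.0 / 187.20 ≈ 48.5 mL/min
Patient B: CrCl = (140 − 23) × 123.2 / (72 × 3) × 0.85 = 14414.4 / 216.00 × 0.85 ≈ 56.7 mL/min
|48.5 − 56.7| = 8.2 mL/min

8 mL/min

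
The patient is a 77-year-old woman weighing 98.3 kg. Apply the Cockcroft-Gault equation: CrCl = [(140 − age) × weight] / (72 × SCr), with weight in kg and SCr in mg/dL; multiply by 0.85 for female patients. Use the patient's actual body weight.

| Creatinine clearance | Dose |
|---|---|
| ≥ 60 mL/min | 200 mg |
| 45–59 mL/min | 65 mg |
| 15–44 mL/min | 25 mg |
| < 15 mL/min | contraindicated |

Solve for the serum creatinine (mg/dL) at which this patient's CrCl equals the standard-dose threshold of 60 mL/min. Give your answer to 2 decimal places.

Standard dose requires CrCl ≥ 60 mL/min.
Set (140 − 77) × 98.3 × 0.85 / (72 × SCr) = 60
SCr = (140 − 77) × 98.3 × 0.85 / (72 × 60) = 1.219 mg/dL

1.22 mg/dL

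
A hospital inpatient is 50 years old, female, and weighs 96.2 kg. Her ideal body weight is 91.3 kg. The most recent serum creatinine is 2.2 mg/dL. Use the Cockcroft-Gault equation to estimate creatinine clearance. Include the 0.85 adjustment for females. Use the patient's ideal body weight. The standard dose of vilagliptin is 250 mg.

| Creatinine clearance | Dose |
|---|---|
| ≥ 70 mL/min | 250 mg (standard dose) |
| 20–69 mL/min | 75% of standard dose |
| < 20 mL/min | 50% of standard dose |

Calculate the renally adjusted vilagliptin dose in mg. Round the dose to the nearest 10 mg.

CrCl = (140 − 50) × 91.3 / (72 × 2.2) × 0.85 = 8217.0 / 158.40 × 0.85 ≈ 44.1 mL/min
CrCl ≈ 44 mL/min → bracket 20–69 mL/min.
75% of 250 mg = 187.5 mg → 190 mg

190 mg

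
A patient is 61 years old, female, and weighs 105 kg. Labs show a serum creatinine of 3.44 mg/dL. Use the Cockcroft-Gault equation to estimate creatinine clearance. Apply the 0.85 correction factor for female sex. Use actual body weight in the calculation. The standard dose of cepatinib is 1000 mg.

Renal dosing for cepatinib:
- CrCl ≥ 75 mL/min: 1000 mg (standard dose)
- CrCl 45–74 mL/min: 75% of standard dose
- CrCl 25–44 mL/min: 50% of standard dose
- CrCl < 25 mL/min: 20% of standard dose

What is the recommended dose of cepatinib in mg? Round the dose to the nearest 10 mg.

CrCl = (140 − 61) × 105 / (72 × 3.44) × 0.85 = 8295.0 / 247.68 × 0.85 ≈ 28.5 mL/min
CrCl ≈ 28 mL/min → bracket 25–44 mL/min.
50% of 1000 mg = 500 mg

500 mg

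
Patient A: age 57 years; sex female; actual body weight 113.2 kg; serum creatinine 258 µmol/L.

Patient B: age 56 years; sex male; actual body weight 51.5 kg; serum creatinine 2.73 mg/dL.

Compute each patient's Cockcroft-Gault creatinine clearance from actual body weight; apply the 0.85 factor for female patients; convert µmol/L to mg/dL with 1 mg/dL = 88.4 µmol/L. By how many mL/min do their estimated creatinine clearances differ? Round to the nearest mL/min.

16 mL/min

Patient A: SCr = 258 / 88.4 = 2.919 mg/dL
Patient A: CrCl = (140 − 57) × 113.2 / (72 × 2.919) × 0.85 = 9395.6 / 210.17 × 0.85 ≈ 38.0 mL/min
Patient B: CrCl = (140 − 56) × 51.5 / (72 × 2.73) = 4326.0 / 196.56 ≈ 22.0 mL/min
|38.0 − 22.0| = 16.0 mL/min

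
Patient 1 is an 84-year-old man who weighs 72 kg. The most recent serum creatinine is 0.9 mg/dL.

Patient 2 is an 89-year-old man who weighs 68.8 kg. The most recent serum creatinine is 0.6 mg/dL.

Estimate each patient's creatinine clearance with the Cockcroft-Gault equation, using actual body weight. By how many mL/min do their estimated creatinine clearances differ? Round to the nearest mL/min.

Patient 1: CrCl = (140 − 84) × 72 / (72 × 0.9) = 4032.0 / 64.80 ≈ 62.2 mL/min
Patient 2: CrCl = (140 − 89) × 68.8 / (72 × 0.6) = 3508.8 / 43.20 ≈ 81.2 mL/min
|62.2 − 81.2| = 19.0 mL/min

19 mL/min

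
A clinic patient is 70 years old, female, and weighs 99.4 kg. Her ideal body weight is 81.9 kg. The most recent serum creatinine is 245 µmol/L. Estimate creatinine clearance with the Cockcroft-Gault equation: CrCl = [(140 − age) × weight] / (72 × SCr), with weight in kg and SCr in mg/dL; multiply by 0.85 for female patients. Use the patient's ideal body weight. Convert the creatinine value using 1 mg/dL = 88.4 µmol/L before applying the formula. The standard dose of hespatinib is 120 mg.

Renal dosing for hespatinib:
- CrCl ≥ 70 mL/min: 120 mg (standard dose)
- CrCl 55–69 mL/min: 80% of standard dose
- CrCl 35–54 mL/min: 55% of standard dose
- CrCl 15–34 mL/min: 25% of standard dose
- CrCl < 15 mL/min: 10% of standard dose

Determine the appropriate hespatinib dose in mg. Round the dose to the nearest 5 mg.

SCr = 245 / 88.4 = 2.771 mg/dL
CrCl = (140 − 70) × 81.9 / (72 × 2.771) × 0.85 = 5733.0 / 199.51 × 0.85 ≈ 24.4 mL/min
CrCl ≈ 24 mL/min → bracket 15–34 mL/min.
25% of 120 mg = 30 mg

30 mg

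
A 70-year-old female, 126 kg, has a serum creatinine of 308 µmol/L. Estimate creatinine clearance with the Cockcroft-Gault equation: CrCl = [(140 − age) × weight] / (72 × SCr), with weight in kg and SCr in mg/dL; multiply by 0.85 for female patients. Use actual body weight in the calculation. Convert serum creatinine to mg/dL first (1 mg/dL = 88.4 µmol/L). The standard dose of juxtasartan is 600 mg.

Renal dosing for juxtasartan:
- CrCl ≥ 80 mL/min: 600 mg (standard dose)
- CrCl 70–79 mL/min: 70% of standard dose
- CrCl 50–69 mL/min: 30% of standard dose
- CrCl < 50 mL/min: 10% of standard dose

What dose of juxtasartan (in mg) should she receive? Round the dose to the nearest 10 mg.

SCr = 308 / 88.4 = 3.484 mg/dL
CrCl = (140 − 70) × 126 / (72 × 3.484) × 0.85 = 8820.0 / 250.85 × 0.85 ≈ 29.9 mL/min
CrCl ≈ 30 mL/min → bracket < 50 mL/min.
10% of 600 mg = 60 mg

60 mg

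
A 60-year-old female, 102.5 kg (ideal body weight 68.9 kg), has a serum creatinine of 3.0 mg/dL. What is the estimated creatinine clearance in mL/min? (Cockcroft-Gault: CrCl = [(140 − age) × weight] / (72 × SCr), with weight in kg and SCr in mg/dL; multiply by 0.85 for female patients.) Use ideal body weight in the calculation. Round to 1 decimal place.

CrCl = (140 − 60) × 68.9 / (72 × 3) × 0.85 = 5512.0 / 216.00 × 0.85 ≈ 21.7 mL/min

21.7 mL/min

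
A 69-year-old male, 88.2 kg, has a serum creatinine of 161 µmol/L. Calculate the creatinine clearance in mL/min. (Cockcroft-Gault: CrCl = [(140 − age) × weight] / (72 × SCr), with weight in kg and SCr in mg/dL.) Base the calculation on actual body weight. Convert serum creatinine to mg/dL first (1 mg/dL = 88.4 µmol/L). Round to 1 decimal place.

SCr = 161 / 88.4 = 1.821 mg/dL
CrCl = (140 − 69) × 88.2 / (72 × 1.821) = 6262.2 / 131.11 ≈ 47.8 mL/min

47.8 mL/min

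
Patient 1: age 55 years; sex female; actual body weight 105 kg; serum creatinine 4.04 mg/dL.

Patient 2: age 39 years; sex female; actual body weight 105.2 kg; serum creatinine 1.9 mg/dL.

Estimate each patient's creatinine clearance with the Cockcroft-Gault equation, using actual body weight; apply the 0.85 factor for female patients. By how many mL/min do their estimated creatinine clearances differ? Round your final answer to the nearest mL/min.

40 mL/min

Patient 1: CrCl = (140 − 55) × 105 / (72 × 4.04) × 0.85 = 8925.0 / 290.88 × 0.85 ≈ 26.1 mL/min
Patient 2: CrCl = (140 − 39) × 105.2 / (72 × 1.9) × 0.85 = 10625.2 / 136.80 × 0.85 ≈ 66.0 mL/min
|26.1 − 66.0| = 39.9 mL/min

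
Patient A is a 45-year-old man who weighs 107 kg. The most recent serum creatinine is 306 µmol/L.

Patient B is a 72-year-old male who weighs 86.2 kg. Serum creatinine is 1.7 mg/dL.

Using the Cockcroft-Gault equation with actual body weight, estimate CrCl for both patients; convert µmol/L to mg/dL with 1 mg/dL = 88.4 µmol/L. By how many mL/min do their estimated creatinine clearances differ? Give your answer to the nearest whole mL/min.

Patient A: SCr = 306 / 88.4 = 3.462 mg/dL
Patient A: CrCl = (140 − 45) × 107 / (72 × 3.462) = 10165.0 / 249.26 ≈ 40.8 mL/min
Patient B: CrCl = (140 − 72) × 86.2 / (72 × 1.7) = 5861.6 / 122.40 ≈ 47.9 mL/min
|40.8 − 47.9| = 7.1 mL/min

7 mL/min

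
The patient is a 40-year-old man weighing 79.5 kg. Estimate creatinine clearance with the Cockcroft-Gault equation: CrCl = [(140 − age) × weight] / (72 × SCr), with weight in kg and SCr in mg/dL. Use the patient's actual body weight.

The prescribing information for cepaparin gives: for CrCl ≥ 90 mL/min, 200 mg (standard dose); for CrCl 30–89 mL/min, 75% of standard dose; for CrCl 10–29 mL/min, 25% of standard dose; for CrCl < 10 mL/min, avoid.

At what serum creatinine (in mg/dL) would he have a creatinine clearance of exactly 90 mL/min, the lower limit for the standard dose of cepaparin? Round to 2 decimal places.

1.23 mg/dL

Standard dose requires CrCl ≥ 90 mL/min.
Set (140 − 40) × 79.5 / (72 × SCr) = 90
SCr = (140 − 40) × 79.5 / (72 × 90) = 1.227 mg/dL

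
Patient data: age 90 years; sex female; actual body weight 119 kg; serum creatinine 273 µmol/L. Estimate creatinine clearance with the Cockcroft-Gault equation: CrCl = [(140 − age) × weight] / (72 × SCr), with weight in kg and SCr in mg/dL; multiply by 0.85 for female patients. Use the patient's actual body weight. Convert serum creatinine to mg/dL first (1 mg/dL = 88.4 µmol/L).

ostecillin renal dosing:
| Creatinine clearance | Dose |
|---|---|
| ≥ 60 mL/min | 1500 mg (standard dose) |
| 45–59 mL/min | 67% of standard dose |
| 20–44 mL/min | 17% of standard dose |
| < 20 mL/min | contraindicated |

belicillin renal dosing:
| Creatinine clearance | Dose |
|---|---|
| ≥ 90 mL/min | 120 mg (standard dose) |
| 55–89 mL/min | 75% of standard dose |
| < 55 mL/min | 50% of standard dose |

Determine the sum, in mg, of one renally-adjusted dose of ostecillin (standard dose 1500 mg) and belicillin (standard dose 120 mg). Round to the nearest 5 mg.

SCr = 273 / 88.4 = 3.088 mg/dL
CrCl = (140 − 90) × 119 / (72 × 3.088) × 0.85 = 5950.0 / 222.34 × 0.85 ≈ 22.7 mL/min
CrCl ≈ 23 mL/min.
ostecillin: 20–44 mL/min → 17% of 1500 mg = 255 mg.
belicillin: < 55 mL/min → 50% of 120 mg = 60 mg.
Total = 255 + 60 = 315 mg.

315 mg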